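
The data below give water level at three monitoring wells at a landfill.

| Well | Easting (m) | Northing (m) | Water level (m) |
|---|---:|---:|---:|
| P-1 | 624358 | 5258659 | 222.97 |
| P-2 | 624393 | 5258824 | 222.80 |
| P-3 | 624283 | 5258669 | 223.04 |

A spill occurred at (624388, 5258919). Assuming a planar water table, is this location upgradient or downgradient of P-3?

Three-point gradient (reference P-1): Δ to P-2 = (35, 165, -0.17), Δ to P-3 = (-75, 10, +0.07).
∂h/∂x = -0.001041, ∂h/∂y = -0.0008094 (det = 12725).
Head at (624388, 5258919) = 222.97 + (-0.001041)·(30) + (-0.0008094)·(260) = 222.73 m.
That is lower than the 223.04 m at P-3, so the point is downgradient.

downgradient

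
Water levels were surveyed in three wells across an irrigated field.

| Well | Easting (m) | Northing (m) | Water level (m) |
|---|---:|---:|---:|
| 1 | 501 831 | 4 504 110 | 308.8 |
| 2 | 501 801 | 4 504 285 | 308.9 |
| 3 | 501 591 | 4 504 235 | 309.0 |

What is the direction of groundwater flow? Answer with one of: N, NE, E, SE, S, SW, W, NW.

SE

Taking 1 as reference: 2−1 = (-30, 175, +0.1); 3−1 = (-240, 125, +0.2).
Solve a·Δx + b·Δy = Δh: det = (-30)·125 − (-240)·175 = 38250.
∂h/∂x = [(+0.1)·125 − (+0.2)·175] / 38250 = -0.0005882
∂h/∂y = [(-30)·(+0.2) − (-240)·(+0.1)] / 38250 = +0.0004706
Flow = −∇h = (+0.0005882 east, -0.0004706 north), which points southeast.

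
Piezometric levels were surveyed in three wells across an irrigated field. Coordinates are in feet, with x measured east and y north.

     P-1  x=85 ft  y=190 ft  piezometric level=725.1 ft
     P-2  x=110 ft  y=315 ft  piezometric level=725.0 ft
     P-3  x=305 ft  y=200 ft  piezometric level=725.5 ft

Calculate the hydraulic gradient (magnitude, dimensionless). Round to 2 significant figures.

0.0022

With h = a·x + b·y + c and P-1 as origin, the differences give:
  25·a + 125·b = -0.1
  220·a + 10·b = +0.4
Eliminate b (×10 and ×125, subtract): -27250·a = -51.00 → a = ∂h/∂x = +0.001872
Back-substitute: b = ∂h/∂y = -0.001174.
|∇h| = √(0.001872² + -0.001174²) = 0.00221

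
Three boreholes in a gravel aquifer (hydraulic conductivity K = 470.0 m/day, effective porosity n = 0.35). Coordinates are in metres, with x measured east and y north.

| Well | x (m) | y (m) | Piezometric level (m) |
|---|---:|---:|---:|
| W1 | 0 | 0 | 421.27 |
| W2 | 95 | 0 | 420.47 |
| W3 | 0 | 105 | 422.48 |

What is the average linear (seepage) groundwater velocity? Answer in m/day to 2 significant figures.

∂h/∂x = (420.47 − 421.27) / (95 − 0) = -0.008421
∂h/∂y = (422.48 − 421.27) / (105 − 0) = +0.01152
|∇h| = √(-0.008421² + 0.01152²) = 0.01427
Seepage velocity v = K·i/n = 470.0 × 0.01427 / 0.35 = 19.16 m/day.

19 m/day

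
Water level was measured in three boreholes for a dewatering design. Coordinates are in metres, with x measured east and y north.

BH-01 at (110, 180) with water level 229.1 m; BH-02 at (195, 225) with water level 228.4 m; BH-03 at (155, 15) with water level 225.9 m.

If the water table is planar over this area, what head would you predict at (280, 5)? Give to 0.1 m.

223.7 m

With h = a·x + b·y + c and BH-01 as origin, the differences give:
  85·a + 45·b = -0.7
  45·a + (-165)·b = -3.2
Eliminate b (×(-165) and ×45, subtract): -16050·a = 259.50 → a = ∂h/∂x = -0.01617
Back-substitute: b = ∂h/∂y = +0.01498.
h(280, 5) = 229.1 + (-0.01617)·(170) + (+0.01498)·(-175) = 229.1 -2.749 -2.622 = 223.729 m.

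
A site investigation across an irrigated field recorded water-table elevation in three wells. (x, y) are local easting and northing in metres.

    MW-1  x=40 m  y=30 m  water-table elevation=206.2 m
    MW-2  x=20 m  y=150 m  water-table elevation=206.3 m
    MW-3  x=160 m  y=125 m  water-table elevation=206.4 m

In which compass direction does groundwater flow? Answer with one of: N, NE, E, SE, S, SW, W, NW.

SW

Differences from MW-1: to MW-2 (Δx, Δy, Δh) = (-20, 120, +0.1); to MW-3 = (120, 95, +0.2).
Solve a·Δx + b·Δy = Δh: det = (-20)·95 − 120·120 = -16300.
∂h/∂x = [(+0.1)·95 − (+0.2)·120] / -16300 = +0.0008896
∂h/∂y = [(-20)·(+0.2) − 120·(+0.1)] / -16300 = +0.0009816
Flow = −∇h = (-0.0008896 east, -0.0009816 north), which points southwest.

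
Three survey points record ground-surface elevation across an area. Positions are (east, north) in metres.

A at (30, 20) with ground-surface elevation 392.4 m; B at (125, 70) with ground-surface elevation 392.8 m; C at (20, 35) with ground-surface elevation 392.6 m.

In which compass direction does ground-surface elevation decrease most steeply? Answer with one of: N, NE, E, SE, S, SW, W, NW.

Taking A as reference: B−A = (95, 50, +0.4); C−A = (-10, 15, +0.2).
Solve a·Δx + b·Δy = Δz: det = 95·15 − (-10)·50 = 1925.
∂z/∂x = [(+0.4)·15 − (+0.2)·50] / 1925 = -0.002078
∂z/∂y = [95·(+0.2) − (-10)·(+0.4)] / 1925 = +0.01195
Steepest decrease is along −∇f = (+0.002078 E, -0.01195 N) → south.

S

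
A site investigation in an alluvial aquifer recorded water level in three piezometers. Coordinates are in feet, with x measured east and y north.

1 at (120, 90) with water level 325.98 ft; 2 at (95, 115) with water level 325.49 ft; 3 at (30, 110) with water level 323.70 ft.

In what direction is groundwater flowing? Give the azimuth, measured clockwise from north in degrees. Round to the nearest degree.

Three-point gradient (reference 1): Δ to 2 = (-25, 25, -0.49), Δ to 3 = (-90, 20, -2.28).
∂h/∂x = +0.02697, ∂h/∂y = +0.007371 (det = 1750).
Flow direction (−∇h) has components (-0.02697 E, -0.007371 N).
Azimuth = atan2(E, N) = atan2(-0.02697, -0.007371) = 254.7° ≈ 255°.

255°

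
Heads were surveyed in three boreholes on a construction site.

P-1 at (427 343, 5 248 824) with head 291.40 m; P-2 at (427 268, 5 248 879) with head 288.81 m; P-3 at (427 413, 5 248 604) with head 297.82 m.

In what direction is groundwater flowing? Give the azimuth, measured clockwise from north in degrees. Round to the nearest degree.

324°

Differences from P-1: to P-2 (Δx, Δy, Δh) = (-75, 55, -2.59); to P-3 = (70, -220, +6.42).
Solve a·Δx + b·Δy = Δh: det = (-75)·(-220) − 70·55 = 12650.
∂h/∂x = [(-2.59)·(-220) − (+6.42)·55] / 12650 = +0.01713
∂h/∂y = [(-75)·(+6.42) − 70·(-2.59)] / 12650 = -0.02373
Flow direction (−∇h) has components (-0.01713 E, +0.02373 N).
Azimuth = atan2(E, N) = atan2(-0.01713, +0.02373) = 324.2° ≈ 324°.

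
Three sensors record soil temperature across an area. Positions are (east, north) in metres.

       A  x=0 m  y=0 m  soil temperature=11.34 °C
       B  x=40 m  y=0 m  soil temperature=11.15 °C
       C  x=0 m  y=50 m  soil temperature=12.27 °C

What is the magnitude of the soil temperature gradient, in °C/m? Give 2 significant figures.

0.019 °C/m

∂T/∂x = (11.15 − 11.34) / (40 − 0) = -0.004750
∂T/∂y = (12.27 − 11.34) / (50 − 0) = +0.01860
|∇f| = √(-0.004750² + 0.01860²) = 0.0192 °C/m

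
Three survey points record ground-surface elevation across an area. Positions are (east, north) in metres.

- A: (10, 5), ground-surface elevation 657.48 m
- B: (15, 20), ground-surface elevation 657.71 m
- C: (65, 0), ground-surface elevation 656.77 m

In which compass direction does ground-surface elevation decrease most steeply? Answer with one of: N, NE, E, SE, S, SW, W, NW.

Taking A as reference: B−A = (5, 15, +0.23); C−A = (55, -5, -0.71).
Solve a·Δx + b·Δy = Δz: det = 5·(-5) − 55·15 = -850.
∂z/∂x = [(+0.23)·(-5) − (-0.71)·15] / -850 = -0.01118
∂z/∂y = [5·(-0.71) − 55·(+0.23)] / -850 = +0.01906
Steepest decrease is along −∇f = (+0.01118 E, -0.01906 N) → southeast.

SE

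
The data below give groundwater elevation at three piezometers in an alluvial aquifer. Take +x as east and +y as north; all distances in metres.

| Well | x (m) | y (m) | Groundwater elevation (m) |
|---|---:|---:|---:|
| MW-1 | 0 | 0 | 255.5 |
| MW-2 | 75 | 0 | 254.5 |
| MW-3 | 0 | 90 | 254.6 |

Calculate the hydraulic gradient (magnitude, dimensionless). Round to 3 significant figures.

0.0167

∂h/∂x = (254.5 − 255.5) / (75 − 0) = -0.01333
∂h/∂y = (254.6 − 255.5) / (90 − 0) = -0.01000
|∇h| = √(-0.01333² + -0.01000²) = 0.01666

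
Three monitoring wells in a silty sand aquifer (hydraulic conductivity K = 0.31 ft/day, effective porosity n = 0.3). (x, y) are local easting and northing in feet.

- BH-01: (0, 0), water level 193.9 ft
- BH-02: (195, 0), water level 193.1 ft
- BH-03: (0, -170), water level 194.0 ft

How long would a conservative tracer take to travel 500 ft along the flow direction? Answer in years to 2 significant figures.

320 years

∂h/∂x = (193.1 − 193.9) / (195 − 0) = -0.004103
∂h/∂y = (194.0 − 193.9) / (-170 − 0) = -0.0005882
|∇h| = √(-0.004103² + -0.0005882²) = 0.004145
Seepage velocity v = K·i/n = 0.31 × 0.004145 / 0.3 = 0.004283 ft/day.
t = 500 / 0.004283 = 1.167e+05 days = 320 years.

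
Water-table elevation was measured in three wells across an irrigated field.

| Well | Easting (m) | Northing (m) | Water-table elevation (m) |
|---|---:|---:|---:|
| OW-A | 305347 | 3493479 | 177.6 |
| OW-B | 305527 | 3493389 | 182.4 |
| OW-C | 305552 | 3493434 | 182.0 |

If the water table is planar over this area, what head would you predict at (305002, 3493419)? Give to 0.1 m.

Three-point gradient (reference OW-A): Δ to OW-B = (180, -90, +4.8), Δ to OW-C = (205, -45, +4.4).
∂h/∂x = +0.01739, ∂h/∂y = -0.01855 (det = 10350).
h(305002, 3493419) = 177.6 + (+0.01739)·(-345) + (-0.01855)·(-60) = 177.6 -6.000 +1.113 = 172.713 m.

172.7 m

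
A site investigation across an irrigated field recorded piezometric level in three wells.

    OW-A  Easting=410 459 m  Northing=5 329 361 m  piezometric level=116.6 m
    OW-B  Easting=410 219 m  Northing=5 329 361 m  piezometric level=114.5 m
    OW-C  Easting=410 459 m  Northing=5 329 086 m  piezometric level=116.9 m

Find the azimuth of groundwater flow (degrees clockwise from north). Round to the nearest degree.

∂h/∂x = (114.5 − 116.6) / (410219 − 410459) = +0.008750
∂h/∂y = (116.9 − 116.6) / (5329086 − 5329361) = -0.001091
Flow direction (−∇h) has components (-0.008750 E, +0.001091 N).
Azimuth = atan2(E, N) = atan2(-0.008750, +0.001091) = 277.1° ≈ 277°.

277°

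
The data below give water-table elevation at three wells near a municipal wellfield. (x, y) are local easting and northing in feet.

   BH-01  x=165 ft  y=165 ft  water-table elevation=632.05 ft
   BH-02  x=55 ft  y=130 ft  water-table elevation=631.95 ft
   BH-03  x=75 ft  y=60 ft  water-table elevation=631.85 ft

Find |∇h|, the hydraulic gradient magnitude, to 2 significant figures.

Three-point gradient (reference BH-01): Δ to BH-02 = (-110, -35, -0.10), Δ to BH-03 = (-90, -105, -0.20).
∂h/∂x = +0.0004167, ∂h/∂y = +0.001548 (det = 8400).
|∇h| = √(0.0004167² + 0.001548²) = 0.001603

0.0016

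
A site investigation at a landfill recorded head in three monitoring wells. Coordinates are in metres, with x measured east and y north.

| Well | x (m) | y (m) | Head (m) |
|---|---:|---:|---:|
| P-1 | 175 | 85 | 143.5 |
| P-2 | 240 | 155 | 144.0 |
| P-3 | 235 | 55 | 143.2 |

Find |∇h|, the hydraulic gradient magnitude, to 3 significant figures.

0.00811

With h = a·x + b·y + c and P-1 as origin, the differences give:
  65·a + 70·b = +0.5
  60·a + (-30)·b = -0.3
Eliminate b (×(-30) and ×70, subtract): -6150·a = 6.00 → a = ∂h/∂x = -0.0009756
Back-substitute: b = ∂h/∂y = +0.008049.
|∇h| = √(-0.0009756² + 0.008049²) = 0.008108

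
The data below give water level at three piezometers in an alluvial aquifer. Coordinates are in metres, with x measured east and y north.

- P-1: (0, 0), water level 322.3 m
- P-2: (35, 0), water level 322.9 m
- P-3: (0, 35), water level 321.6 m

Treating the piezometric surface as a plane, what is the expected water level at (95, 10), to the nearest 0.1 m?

∂h/∂x = (322.9 − 322.3) / (35 − 0) = +0.01714
∂h/∂y = (321.6 − 322.3) / (35 − 0) = -0.02000
h(95, 10) = 322.3 + (+0.01714)·(95) + (-0.02000)·(10) = 322.3 +1.629 -0.200 = 323.729 m.

323.7 m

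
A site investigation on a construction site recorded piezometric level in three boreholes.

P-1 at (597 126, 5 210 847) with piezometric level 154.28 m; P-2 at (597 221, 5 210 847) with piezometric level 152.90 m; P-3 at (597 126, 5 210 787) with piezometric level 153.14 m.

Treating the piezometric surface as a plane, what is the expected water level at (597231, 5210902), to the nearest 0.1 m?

153.8 m

∂h/∂x = (152.90 − 154.28) / (597221 − 597126) = -0.01453
∂h/∂y = (153.14 − 154.28) / (5210787 − 5210847) = +0.01900
h(597231, 5210902) = 154.28 + (-0.01453)·(105) + (+0.01900)·(55) = 154.28 -1.525 +1.045 = 153.800 m.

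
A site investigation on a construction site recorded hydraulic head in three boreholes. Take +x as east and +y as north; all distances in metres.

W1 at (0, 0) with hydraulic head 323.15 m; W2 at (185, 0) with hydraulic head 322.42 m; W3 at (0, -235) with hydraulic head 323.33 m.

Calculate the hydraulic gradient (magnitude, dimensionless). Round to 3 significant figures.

∂h/∂x = (322.42 − 323.15) / (185 − 0) = -0.003946
∂h/∂y = (323.33 − 323.15) / (-235 − 0) = -0.0007660
|∇h| = √(-0.003946² + -0.0007660²) = 0.00402

0.00402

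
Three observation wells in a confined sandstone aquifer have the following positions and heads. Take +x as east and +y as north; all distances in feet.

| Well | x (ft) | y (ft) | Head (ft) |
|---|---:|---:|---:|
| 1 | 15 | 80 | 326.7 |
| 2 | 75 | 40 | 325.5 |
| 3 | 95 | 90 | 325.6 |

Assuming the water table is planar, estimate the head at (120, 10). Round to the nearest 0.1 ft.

Differences from 1: to 2 (Δx, Δy, Δh) = (60, -40, -1.2); to 3 = (80, 10, -1.1).
Determinant of the coordinate differences = 60·10 − 80·(-40) = 3800.
∂h/∂x = [(-1.2)·10 − (-1.1)·(-40)] / 3800 = -0.01474
∂h/∂y = [60·(-1.1) − 80·(-1.2)] / 3800 = +0.007895
h(120, 10) = 326.7 + (-0.01474)·(105) + (+0.007895)·(-70) = 326.7 -1.547 -0.553 = 324.600 ft.

324.6 ft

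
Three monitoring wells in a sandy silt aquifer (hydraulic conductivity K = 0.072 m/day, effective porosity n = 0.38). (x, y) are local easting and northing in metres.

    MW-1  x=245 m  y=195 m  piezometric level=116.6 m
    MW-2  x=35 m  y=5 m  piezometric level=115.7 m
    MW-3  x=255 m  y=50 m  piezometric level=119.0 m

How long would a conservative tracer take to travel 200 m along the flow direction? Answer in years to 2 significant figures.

120 years

Taking MW-1 as reference: MW-2−MW-1 = (-210, -190, -0.9); MW-3−MW-1 = (10, -145, +2.4).
Solve a·Δx + b·Δy = Δh: det = (-210)·(-145) − 10·(-190) = 32350.
∂h/∂x = [(-0.9)·(-145) − (+2.4)·(-190)] / 32350 = +0.01813
∂h/∂y = [(-210)·(+2.4) − 10·(-0.9)] / 32350 = -0.01530
|∇h| = √(0.01813² + -0.01530²) = 0.02372
Seepage velocity v = K·i/n = 0.072 × 0.02372 / 0.38 = 0.004494 m/day.
t = 200 / 0.004494 = 4.45e+04 days = 122 years.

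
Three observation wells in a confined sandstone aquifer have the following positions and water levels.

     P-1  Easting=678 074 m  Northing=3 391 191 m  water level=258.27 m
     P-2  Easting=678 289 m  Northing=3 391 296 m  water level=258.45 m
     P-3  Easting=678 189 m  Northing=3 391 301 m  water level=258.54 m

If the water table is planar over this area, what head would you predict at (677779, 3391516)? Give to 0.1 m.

With h = a·x + b·y + c and P-1 as origin, the differences give:
  215·a + 105·b = +0.18
  115·a + 110·b = +0.27
Eliminate b (×110 and ×105, subtract): 11575·a = -8.550 → a = ∂h/∂x = -0.0007387
Back-substitute: b = ∂h/∂y = +0.003227.
h(677779, 3391516) = 258.27 + (-0.0007387)·(-295) + (+0.003227)·(325) = 258.27 +0.218 +1.049 = 259.537 m.

259.5 m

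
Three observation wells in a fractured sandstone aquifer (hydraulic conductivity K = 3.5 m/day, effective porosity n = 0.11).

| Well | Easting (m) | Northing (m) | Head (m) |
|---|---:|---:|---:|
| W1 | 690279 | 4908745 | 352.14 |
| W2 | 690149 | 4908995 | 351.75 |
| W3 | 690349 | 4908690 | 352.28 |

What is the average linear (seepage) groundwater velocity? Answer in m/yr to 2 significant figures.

18 m/yr

Differences from W1: to W2 (Δx, Δy, Δh) = (-130, 250, -0.39); to W3 = (70, -55, +0.14).
Determinant of the coordinate differences = (-130)·(-55) − 70·250 = -10350.
∂h/∂x = [(-0.39)·(-55) − (+0.14)·250] / -10350 = +0.001309
∂h/∂y = [(-130)·(+0.14) − 70·(-0.39)] / -10350 = -0.0008792
|∇h| = √(0.001309² + -0.0008792²) = 0.001577
Seepage velocity v = K·i/n = 3.5 × 0.001577 / 0.11 = 0.05018 m/day = 18.33 m/yr.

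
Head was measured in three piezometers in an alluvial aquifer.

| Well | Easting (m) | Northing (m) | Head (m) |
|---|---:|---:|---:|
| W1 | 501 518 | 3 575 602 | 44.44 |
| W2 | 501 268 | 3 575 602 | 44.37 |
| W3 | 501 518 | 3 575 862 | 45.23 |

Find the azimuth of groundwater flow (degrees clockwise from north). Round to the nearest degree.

185°

∂h/∂x = (44.37 − 44.44) / (501268 − 501518) = +0.0002800
∂h/∂y = (45.23 − 44.44) / (3575862 − 3575602) = +0.003038
Flow direction (−∇h) has components (-0.0002800 E, -0.003038 N).
Azimuth = atan2(E, N) = atan2(-0.0002800, -0.003038) = 185.3° ≈ 185°.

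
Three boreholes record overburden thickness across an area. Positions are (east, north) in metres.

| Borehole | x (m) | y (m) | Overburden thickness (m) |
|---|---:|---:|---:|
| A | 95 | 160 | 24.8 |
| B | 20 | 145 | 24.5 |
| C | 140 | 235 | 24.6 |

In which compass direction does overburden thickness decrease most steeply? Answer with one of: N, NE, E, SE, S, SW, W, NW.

NW

Differences from A: to B (Δx, Δy, Δh) = (-75, -15, -0.3); to C = (45, 75, -0.2).
Solve a·Δx + b·Δy = Δd: det = (-75)·75 − 45·(-15) = -4950.
∂d/∂x = [(-0.3)·75 − (-0.2)·(-15)] / -4950 = +0.005152
∂d/∂y = [(-75)·(-0.2) − 45·(-0.3)] / -4950 = -0.005758
Steepest decrease is along −∇f = (-0.005152 E, +0.005758 N) → northwest.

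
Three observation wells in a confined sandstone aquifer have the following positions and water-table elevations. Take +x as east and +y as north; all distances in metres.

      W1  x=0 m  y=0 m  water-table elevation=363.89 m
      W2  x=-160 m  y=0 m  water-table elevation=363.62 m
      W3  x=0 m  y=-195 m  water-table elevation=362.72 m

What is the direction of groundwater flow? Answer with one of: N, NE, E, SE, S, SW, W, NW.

S

∂h/∂x = (363.62 − 363.89) / (-160 − 0) = +0.001687
∂h/∂y = (362.72 − 363.89) / (-195 − 0) = +0.006000
Flow = −∇h = (-0.001687 east, -0.006000 north), which points south.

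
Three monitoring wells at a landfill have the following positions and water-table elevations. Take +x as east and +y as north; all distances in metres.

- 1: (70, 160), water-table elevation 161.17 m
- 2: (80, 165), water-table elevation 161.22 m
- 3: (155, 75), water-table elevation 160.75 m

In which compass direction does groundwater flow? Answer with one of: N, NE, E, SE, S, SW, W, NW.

Three-point gradient (reference 1): Δ to 2 = (10, 5, +0.05), Δ to 3 = (85, -85, -0.42).
∂h/∂x = +0.001686, ∂h/∂y = +0.006627 (det = -1275).
Flow = −∇h = (-0.001686 east, -0.006627 north), which points south.

S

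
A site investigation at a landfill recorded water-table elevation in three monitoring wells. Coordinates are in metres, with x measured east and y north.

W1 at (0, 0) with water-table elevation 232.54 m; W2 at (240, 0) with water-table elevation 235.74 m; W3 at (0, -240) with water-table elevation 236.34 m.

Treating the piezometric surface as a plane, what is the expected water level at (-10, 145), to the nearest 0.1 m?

230.1 m

∂h/∂x = (235.74 − 232.54) / (240 − 0) = +0.01333
∂h/∂y = (236.34 − 232.54) / (-240 − 0) = -0.01583
h(-10, 145) = 232.54 + (+0.01333)·(-10) + (-0.01583)·(145) = 232.54 -0.133 -2.296 = 230.111 m.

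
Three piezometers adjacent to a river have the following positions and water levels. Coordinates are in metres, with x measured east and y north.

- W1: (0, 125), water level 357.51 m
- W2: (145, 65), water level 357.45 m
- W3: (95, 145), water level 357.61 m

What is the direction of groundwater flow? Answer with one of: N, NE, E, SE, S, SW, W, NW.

S

Three-point gradient (reference W1): Δ to W2 = (145, -60, -0.06), Δ to W3 = (95, 20, +0.10).
∂h/∂x = +0.0005581, ∂h/∂y = +0.002349 (det = 8600).
Flow = −∇h = (-0.0005581 east, -0.002349 north), which points south.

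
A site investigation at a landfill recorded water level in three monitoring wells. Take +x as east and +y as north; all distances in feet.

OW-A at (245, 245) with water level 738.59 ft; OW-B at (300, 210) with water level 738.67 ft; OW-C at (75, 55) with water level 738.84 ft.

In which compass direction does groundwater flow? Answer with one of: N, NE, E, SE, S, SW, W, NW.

N

Differences from OW-A: to OW-B (Δx, Δy, Δh) = (55, -35, +0.08); to OW-C = (-170, -190, +0.25).
Determinant of the coordinate differences = 55·(-190) − (-170)·(-35) = -16400.
∂h/∂x = [(+0.08)·(-190) − (+0.25)·(-35)] / -16400 = +0.0003933
∂h/∂y = [55·(+0.25) − (-170)·(+0.08)] / -16400 = -0.001668
Flow = −∇h = (-0.0003933 east, +0.001668 north), which points north.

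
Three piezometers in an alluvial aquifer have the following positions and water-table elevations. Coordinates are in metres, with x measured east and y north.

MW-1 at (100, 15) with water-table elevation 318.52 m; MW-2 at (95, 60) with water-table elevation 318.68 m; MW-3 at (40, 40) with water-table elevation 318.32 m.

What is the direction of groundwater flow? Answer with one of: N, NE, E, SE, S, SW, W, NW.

With h = a·x + b·y + c and MW-1 as origin, the differences give:
  (-5)·a + 45·b = +0.16
  (-60)·a + 25·b = -0.20
Eliminate b (×25 and ×45, subtract): 2575·a = 13.000 → a = ∂h/∂x = +0.005049
Back-substitute: b = ∂h/∂y = +0.004117.
Flow = −∇h = (-0.005049 east, -0.004117 north), which points southwest.

SW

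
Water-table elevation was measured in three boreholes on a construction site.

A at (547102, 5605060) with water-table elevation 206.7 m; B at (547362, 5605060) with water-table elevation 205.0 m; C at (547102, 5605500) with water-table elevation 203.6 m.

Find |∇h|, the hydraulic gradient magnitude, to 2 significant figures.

∂h/∂x = (205.0 − 206.7) / (547362 − 547102) = -0.006538
∂h/∂y = (203.6 − 206.7) / (5605500 − 5605060) = -0.007045
|∇h| = √(-0.006538² + -0.007045²) = 0.009611

0.0096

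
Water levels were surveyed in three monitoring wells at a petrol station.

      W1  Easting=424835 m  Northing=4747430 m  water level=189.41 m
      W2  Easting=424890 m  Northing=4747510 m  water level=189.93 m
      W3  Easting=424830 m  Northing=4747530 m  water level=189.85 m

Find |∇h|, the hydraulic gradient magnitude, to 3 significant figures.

Taking W1 as reference: W2−W1 = (55, 80, +0.52); W3−W1 = (-5, 100, +0.44).
Determinant of the coordinate differences = 55·100 − (-5)·80 = 5900.
∂h/∂x = [(+0.52)·100 − (+0.44)·80] / 5900 = +0.002847
∂h/∂y = [55·(+0.44) − (-5)·(+0.52)] / 5900 = +0.004542
|∇h| = √(0.002847² + 0.004542²) = 0.005361

0.00536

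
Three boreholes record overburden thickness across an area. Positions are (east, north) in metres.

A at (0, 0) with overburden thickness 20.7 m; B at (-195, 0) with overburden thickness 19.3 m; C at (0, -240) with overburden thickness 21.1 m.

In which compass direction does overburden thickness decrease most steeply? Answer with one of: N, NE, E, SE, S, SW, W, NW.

∂d/∂x = (19.3 − 20.7) / (-195 − 0) = +0.007179
∂d/∂y = (21.1 − 20.7) / (-240 − 0) = -0.001667
Steepest decrease is along −∇f = (-0.007179 E, +0.001667 N) → west.

W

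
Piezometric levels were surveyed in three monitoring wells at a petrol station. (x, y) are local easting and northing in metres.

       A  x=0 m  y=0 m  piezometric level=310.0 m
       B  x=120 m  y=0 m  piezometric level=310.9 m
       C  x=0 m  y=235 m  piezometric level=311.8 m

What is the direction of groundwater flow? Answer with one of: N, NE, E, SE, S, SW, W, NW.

∂h/∂x = (310.9 − 310.0) / (120 − 0) = +0.007500
∂h/∂y = (311.8 − 310.0) / (235 − 0) = +0.007660
Flow = −∇h = (-0.007500 east, -0.007660 north), which points southwest.

SW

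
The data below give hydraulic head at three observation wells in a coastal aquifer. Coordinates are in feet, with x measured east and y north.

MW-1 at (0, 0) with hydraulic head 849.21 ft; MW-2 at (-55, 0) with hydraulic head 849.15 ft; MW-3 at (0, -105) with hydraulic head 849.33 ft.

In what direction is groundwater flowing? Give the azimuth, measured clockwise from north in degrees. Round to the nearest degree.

∂h/∂x = (849.15 − 849.21) / (-55 − 0) = +0.001091
∂h/∂y = (849.33 − 849.21) / (-105 − 0) = -0.001143
Flow direction (−∇h) has components (-0.001091 E, +0.001143 N).
Azimuth = atan2(E, N) = atan2(-0.001091, +0.001143) = 316.3° ≈ 316°.

316°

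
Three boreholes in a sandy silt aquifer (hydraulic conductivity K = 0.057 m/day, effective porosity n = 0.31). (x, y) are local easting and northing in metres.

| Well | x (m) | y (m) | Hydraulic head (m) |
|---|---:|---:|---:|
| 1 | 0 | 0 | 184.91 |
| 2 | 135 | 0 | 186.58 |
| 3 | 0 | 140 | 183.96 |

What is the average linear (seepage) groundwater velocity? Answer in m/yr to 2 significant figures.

∂h/∂x = (186.58 − 184.91) / (135 − 0) = +0.01237
∂h/∂y = (183.96 − 184.91) / (140 − 0) = -0.006786
|∇h| = √(0.01237² + -0.006786²) = 0.01411
Seepage velocity v = K·i/n = 0.057 × 0.01411 / 0.31 = 0.002594 m/day = 0.9475 m/yr.

0.95 m/yr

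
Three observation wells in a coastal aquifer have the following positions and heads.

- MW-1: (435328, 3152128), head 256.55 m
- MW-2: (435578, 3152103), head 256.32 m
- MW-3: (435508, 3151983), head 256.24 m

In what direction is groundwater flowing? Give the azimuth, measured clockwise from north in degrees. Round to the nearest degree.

Three-point gradient (reference MW-1): Δ to MW-2 = (250, -25, -0.23), Δ to MW-3 = (180, -145, -0.31).
∂h/∂x = -0.0008063, ∂h/∂y = +0.001137 (det = -31750).
Flow direction (−∇h) has components (+0.0008063 E, -0.001137 N).
Azimuth = atan2(E, N) = atan2(+0.0008063, -0.001137) = 144.7° ≈ 145°.

145°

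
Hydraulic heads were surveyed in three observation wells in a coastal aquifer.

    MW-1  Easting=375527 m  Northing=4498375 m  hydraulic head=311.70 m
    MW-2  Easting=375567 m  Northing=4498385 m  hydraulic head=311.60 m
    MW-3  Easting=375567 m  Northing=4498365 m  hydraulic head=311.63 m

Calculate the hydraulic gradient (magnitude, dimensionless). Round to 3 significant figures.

Three-point gradient (reference MW-1): Δ to MW-2 = (40, 10, -0.10), Δ to MW-3 = (40, -10, -0.07).
∂h/∂x = -0.002125, ∂h/∂y = -0.001500 (det = -800).
|∇h| = √(-0.002125² + -0.001500²) = 0.002601

0.00260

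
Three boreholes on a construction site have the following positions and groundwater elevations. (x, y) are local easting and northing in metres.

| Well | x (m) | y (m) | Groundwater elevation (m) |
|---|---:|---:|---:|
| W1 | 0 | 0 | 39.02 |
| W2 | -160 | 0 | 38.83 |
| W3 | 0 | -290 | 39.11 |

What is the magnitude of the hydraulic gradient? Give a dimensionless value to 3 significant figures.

∂h/∂x = (38.83 − 39.02) / (-160 − 0) = +0.001188
∂h/∂y = (39.11 − 39.02) / (-290 − 0) = -0.0003103
|∇h| = √(0.001188² + -0.0003103²) = 0.001228

0.00123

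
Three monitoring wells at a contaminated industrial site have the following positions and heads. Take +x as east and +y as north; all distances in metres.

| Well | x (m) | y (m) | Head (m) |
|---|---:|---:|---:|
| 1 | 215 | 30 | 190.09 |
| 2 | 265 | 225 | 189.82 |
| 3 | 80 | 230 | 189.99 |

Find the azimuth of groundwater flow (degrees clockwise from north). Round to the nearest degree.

040°

Differences from 1: to 2 (Δx, Δy, Δh) = (50, 195, -0.27); to 3 = (-135, 200, -0.10).
Determinant of the coordinate differences = 50·200 − (-135)·195 = 36325.
∂h/∂x = [(-0.27)·200 − (-0.10)·195] / 36325 = -0.0009498
∂h/∂y = [50·(-0.10) − (-135)·(-0.27)] / 36325 = -0.001141
Flow direction (−∇h) has components (+0.0009498 E, +0.001141 N).
Azimuth = atan2(E, N) = atan2(+0.0009498, +0.001141) = 39.8° ≈ 040°.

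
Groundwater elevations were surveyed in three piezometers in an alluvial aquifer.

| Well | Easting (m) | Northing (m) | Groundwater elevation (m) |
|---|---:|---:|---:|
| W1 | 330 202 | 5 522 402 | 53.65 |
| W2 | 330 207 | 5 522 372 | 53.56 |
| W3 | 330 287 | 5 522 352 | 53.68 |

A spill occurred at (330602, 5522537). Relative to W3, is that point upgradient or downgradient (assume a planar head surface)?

Taking W1 as reference: W2−W1 = (5, -30, -0.09); W3−W1 = (85, -50, +0.03).
Determinant of the coordinate differences = 5·(-50) − 85·(-30) = 2300.
∂h/∂x = [(-0.09)·(-50) − (+0.03)·(-30)] / 2300 = +0.002348
∂h/∂y = [5·(+0.03) − 85·(-0.09)] / 2300 = +0.003391
Head at (330602, 5522537) = 53.65 + (+0.002348)·(400) + (+0.003391)·(135) = 55.05 m.
That is higher than the 53.68 m at W3, so the point is upgradient.

upgradient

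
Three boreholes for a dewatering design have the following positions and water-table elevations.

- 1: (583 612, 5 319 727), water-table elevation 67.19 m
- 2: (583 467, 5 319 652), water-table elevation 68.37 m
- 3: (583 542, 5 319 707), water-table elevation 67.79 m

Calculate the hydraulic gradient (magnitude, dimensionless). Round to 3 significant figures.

Differences from 1: to 2 (Δx, Δy, Δh) = (-145, -75, +1.18); to 3 = (-70, -20, +0.60).
Solve a·Δx + b·Δy = Δh: det = (-145)·(-20) − (-70)·(-75) = -2350.
∂h/∂x = [(+1.18)·(-20) − (+0.60)·(-75)] / -2350 = -0.009106
∂h/∂y = [(-145)·(+0.60) − (-70)·(+1.18)] / -2350 = +0.001872
|∇h| = √(-0.009106² + 0.001872²) = 0.009296

0.00930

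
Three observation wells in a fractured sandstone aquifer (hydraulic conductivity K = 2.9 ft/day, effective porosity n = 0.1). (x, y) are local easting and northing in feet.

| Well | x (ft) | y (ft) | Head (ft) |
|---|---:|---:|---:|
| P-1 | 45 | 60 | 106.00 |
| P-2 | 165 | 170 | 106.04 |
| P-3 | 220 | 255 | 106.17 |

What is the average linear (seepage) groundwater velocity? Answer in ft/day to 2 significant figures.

Differences from P-1: to P-2 (Δx, Δy, Δh) = (120, 110, +0.04); to P-3 = (175, 195, +0.17).
Determinant of the coordinate differences = 120·195 − 175·110 = 4150.
∂h/∂x = [(+0.04)·195 − (+0.17)·110] / 4150 = -0.002627
∂h/∂y = [120·(+0.17) − 175·(+0.04)] / 4150 = +0.003229
|∇h| = √(-0.002627² + 0.003229²) = 0.004163
Seepage velocity v = K·i/n = 2.9 × 0.004163 / 0.1 = 0.1207 ft/day.

0.12 ft/day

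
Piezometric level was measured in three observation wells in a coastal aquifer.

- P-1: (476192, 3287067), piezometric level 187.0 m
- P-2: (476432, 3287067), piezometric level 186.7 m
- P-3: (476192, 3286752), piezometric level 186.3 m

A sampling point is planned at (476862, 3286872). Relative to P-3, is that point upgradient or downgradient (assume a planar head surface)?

∂h/∂x = (186.7 − 187.0) / (476432 − 476192) = -0.001250
∂h/∂y = (186.3 − 187.0) / (3286752 − 3287067) = +0.002222
Head at (476862, 3286872) = 187.0 + (-0.001250)·(670) + (+0.002222)·(-195) = 185.73 m.
That is lower than the 186.3 m at P-3, so the point is downgradient.

downgradient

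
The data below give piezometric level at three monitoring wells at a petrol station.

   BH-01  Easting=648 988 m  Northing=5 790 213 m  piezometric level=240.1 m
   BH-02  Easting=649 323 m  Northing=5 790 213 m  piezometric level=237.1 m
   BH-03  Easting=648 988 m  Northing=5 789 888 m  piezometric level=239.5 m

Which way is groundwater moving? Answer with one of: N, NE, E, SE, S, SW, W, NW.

∂h/∂x = (237.1 − 240.1) / (649323 − 648988) = -0.008955
∂h/∂y = (239.5 − 240.1) / (5789888 − 5790213) = +0.001846
Flow = −∇h = (+0.008955 east, -0.001846 north), which points east.

E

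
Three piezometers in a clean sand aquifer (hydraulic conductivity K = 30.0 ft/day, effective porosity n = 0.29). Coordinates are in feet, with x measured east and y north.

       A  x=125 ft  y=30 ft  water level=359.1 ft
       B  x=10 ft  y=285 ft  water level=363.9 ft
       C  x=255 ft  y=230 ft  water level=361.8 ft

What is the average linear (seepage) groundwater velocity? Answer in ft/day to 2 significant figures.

1.8 ft/day

With h = a·x + b·y + c and A as origin, the differences give:
  (-115)·a + 255·b = +4.8
  130·a + 200·b = +2.7
Eliminate b (×200 and ×255, subtract): -56150·a = 271.50 → a = ∂h/∂x = -0.004835
Back-substitute: b = ∂h/∂y = +0.01664.
|∇h| = √(-0.004835² + 0.01664²) = 0.01733
Seepage velocity v = K·i/n = 30.0 × 0.01733 / 0.29 = 1.793 ft/day.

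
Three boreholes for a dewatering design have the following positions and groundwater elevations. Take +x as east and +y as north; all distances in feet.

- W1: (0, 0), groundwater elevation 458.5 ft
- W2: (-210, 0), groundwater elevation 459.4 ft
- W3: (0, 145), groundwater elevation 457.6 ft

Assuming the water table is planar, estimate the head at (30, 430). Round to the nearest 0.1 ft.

∂h/∂x = (459.4 − 458.5) / (-210 − 0) = -0.004286
∂h/∂y = (457.6 − 458.5) / (145 − 0) = -0.006207
h(30, 430) = 458.5 + (-0.004286)·(30) + (-0.006207)·(430) = 458.5 -0.129 -2.669 = 455.702 ft.

455.7 ft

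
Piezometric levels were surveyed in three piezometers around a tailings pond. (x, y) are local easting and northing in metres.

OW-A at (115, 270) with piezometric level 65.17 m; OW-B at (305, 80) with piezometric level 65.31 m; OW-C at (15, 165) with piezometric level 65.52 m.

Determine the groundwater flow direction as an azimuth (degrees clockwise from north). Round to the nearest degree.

033°

With h = a·x + b·y + c and OW-A as origin, the differences give:
  190·a + (-190)·b = +0.14
  (-100)·a + (-105)·b = +0.35
Eliminate b (×(-105) and ×(-190), subtract): -38950·a = 51.800 → a = ∂h/∂x = -0.001330
Back-substitute: b = ∂h/∂y = -0.002067.
Flow direction (−∇h) has components (+0.001330 E, +0.002067 N).
Azimuth = atan2(E, N) = atan2(+0.001330, +0.002067) = 32.8° ≈ 033°.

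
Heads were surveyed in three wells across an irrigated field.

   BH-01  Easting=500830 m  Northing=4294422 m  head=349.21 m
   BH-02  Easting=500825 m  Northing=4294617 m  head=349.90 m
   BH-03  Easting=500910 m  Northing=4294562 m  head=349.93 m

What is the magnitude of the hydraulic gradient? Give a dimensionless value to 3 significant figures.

Three-point gradient (reference BH-01): Δ to BH-02 = (-5, 195, +0.69), Δ to BH-03 = (80, 140, +0.72).
∂h/∂x = +0.002687, ∂h/∂y = +0.003607 (det = -16300).
|∇h| = √(0.002687² + 0.003607²) = 0.004498

0.00450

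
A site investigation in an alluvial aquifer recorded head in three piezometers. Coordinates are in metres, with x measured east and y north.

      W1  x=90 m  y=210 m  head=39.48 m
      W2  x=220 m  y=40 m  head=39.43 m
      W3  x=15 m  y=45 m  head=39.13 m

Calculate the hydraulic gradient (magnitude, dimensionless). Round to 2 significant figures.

Taking W1 as reference: W2−W1 = (130, -170, -0.05); W3−W1 = (-75, -165, -0.35).
Solve a·Δx + b·Δy = Δh: det = 130·(-165) − (-75)·(-170) = -34200.
∂h/∂x = [(-0.05)·(-165) − (-0.35)·(-170)] / -34200 = +0.001499
∂h/∂y = [130·(-0.35) − (-75)·(-0.05)] / -34200 = +0.001440
|∇h| = √(0.001499² + 0.001440²) = 0.002079

0.0021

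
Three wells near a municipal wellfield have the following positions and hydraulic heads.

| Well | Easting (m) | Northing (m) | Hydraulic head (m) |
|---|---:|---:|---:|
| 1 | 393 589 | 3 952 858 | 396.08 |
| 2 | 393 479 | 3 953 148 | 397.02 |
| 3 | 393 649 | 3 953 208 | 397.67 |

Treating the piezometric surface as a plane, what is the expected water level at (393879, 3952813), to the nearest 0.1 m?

Differences from 1: to 2 (Δx, Δy, Δh) = (-110, 290, +0.94); to 3 = (60, 350, +1.59).
Determinant of the coordinate differences = (-110)·350 − 60·290 = -55900.
∂h/∂x = [(+0.94)·350 − (+1.59)·290] / -55900 = +0.002363
∂h/∂y = [(-110)·(+1.59) − 60·(+0.94)] / -55900 = +0.004138
h(393879, 3952813) = 396.08 + (+0.002363)·(290) + (+0.004138)·(-45) = 396.08 +0.685 -0.186 = 396.579 m.

396.6 m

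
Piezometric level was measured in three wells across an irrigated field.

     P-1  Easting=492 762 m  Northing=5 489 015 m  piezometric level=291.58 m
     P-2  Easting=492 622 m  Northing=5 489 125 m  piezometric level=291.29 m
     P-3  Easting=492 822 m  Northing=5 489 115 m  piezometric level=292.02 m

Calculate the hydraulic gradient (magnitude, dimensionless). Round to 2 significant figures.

Taking P-1 as reference: P-2−P-1 = (-140, 110, -0.29); P-3−P-1 = (60, 100, +0.44).
Solve a·Δx + b·Δy = Δh: det = (-140)·100 − 60·110 = -20600.
∂h/∂x = [(-0.29)·100 − (+0.44)·110] / -20600 = +0.003757
∂h/∂y = [(-140)·(+0.44) − 60·(-0.29)] / -20600 = +0.002146
|∇h| = √(0.003757² + 0.002146²) = 0.004327

0.0043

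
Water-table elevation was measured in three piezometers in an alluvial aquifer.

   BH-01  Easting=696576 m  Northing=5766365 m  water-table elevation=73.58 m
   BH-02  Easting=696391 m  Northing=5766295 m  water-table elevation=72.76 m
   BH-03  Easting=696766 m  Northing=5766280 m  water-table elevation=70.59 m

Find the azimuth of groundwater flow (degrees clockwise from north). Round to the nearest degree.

Differences from BH-01: to BH-02 (Δx, Δy, Δh) = (-185, -70, -0.82); to BH-03 = (190, -85, -2.99).
Solve a·Δx + b·Δy = Δh: det = (-185)·(-85) − 190·(-70) = 29025.
∂h/∂x = [(-0.82)·(-85) − (-2.99)·(-70)] / 29025 = -0.004810
∂h/∂y = [(-185)·(-2.99) − 190·(-0.82)] / 29025 = +0.02443
Flow direction (−∇h) has components (+0.004810 E, -0.02443 N).
Azimuth = atan2(E, N) = atan2(+0.004810, -0.02443) = 168.9° ≈ 169°.

169°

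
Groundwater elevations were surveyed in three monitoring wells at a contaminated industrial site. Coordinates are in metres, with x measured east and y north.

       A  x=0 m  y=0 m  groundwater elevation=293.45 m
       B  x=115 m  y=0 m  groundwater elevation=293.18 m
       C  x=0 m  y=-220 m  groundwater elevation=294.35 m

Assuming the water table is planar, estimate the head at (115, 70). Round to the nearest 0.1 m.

∂h/∂x = (293.18 − 293.45) / (115 − 0) = -0.002348
∂h/∂y = (294.35 − 293.45) / (-220 − 0) = -0.004091
h(115, 70) = 293.45 + (-0.002348)·(115) + (-0.004091)·(70) = 293.45 -0.270 -0.286 = 292.894 m.

292.9 m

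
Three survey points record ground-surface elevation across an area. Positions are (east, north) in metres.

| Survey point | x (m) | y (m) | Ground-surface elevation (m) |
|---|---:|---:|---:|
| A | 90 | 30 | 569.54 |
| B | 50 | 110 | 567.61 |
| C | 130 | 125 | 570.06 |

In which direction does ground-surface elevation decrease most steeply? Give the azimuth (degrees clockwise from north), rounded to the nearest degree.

Differences from A: to B (Δx, Δy, Δh) = (-40, 80, -1.93); to C = (40, 95, +0.52).
Determinant of the coordinate differences = (-40)·95 − 40·80 = -7000.
∂z/∂x = [(-1.93)·95 − (+0.52)·80] / -7000 = +0.03214
∂z/∂y = [(-40)·(+0.52) − 40·(-1.93)] / -7000 = -0.008057
Steepest decrease is along −∇f: components (-0.03214 E, +0.008057 N).
Azimuth = atan2(-0.03214, +0.008057) = 284.1° ≈ 284°.

284°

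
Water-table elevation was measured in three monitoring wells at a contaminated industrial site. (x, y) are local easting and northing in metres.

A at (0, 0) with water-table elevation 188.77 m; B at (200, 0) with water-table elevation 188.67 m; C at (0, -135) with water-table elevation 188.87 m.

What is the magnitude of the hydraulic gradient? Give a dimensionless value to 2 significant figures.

∂h/∂x = (188.67 − 188.77) / (200 − 0) = -0.0005000
∂h/∂y = (188.87 − 188.77) / (-135 − 0) = -0.0007407
|∇h| = √(-0.0005000² + -0.0007407²) = 0.0008937

0.00089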